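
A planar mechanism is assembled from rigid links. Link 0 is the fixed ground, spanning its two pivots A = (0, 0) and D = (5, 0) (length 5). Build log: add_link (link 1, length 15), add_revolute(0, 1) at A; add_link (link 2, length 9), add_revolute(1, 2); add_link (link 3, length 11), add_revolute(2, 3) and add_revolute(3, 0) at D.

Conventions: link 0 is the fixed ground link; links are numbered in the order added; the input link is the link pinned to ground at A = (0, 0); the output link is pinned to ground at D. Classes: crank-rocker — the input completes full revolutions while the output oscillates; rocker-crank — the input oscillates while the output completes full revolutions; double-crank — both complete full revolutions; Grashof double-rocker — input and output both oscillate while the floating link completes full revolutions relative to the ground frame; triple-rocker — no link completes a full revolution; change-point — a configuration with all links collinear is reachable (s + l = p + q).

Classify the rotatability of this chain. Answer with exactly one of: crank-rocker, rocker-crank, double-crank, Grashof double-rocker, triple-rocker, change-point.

lengths: ground=5, input=15, coupler=9, output=11
sorted: s=5 (shortest), l=15 (longest), p+q=20
s + l = 20 vs p + q = 20
s + l = p + q → change-point (collinear configuration reachable)

change-point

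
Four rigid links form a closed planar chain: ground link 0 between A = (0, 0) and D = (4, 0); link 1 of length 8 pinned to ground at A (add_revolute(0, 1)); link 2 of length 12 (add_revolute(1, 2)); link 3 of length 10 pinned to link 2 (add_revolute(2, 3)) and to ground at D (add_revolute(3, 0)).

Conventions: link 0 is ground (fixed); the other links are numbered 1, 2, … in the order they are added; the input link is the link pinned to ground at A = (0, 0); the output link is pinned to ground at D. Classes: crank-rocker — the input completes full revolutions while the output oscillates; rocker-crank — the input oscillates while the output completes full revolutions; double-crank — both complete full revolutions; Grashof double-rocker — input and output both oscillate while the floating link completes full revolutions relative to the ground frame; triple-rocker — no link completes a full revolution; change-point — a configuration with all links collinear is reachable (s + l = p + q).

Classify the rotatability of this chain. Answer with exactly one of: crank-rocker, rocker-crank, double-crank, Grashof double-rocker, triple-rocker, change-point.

lengths: ground=4, input=8, coupler=12, output=10
sorted: s=4 (shortest), l=12 (longest), p+q=18
s + l = 16 vs p + q = 18
s + l < p + q (Grashof) with shortest = ground link → double-crank

double-crank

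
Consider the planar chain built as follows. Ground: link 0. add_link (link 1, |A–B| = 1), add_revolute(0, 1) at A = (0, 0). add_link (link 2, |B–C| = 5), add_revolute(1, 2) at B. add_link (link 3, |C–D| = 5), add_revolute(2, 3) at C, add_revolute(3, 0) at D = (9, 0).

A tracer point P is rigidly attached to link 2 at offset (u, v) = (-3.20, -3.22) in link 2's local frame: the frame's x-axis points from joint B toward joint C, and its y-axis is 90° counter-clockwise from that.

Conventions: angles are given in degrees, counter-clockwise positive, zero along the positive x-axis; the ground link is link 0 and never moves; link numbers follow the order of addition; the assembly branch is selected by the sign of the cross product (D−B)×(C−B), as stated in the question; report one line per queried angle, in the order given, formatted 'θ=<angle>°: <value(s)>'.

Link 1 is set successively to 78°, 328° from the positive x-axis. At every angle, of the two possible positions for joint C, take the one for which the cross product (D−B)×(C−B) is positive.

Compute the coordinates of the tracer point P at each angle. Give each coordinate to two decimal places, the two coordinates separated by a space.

A=(0,0), D=(9.00,0)
θ=78°: B = A + 1.00·(cos78°, sin78°) = (0.2079, 0.9781)
θ=78°: |BD| = 8.8463
θ=78°: circle(B,5.00) ∩ circle(D,5.00): a=4.4232, h=2.3314
θ=78°:   candidates: C₊=(4.8617,2.8062) cross=20.625; C₋=(4.3462,-1.8281) cross=-20.625
θ=78°:   branch + wants cross > 0 → take C=(4.8617,2.8062) (cross=20.625)
θ=78°: ex = (C−B)/|BC| = (0.9308,0.3656); ey = (-0.3656,0.9308)
θ=78°: P = B + -3.20·ex + -3.22·ey = (-1.5933,-3.1889)
θ=328°: B = A + 1.00·(cos328°, sin328°) = (0.8480, -0.5299)
θ=328°: |BD| = 8.1692
θ=328°: circle(B,5.00) ∩ circle(D,5.00): a=4.0846, h=2.8838
θ=328°:   candidates: C₊=(4.7370,2.6128) cross=23.558; C₋=(5.1111,-3.1427) cross=-23.558
θ=328°:   branch + wants cross > 0 → take C=(4.7370,2.6128) (cross=23.558)
θ=328°: ex = (C−B)/|BC| = (0.7778,0.6285); ey = (-0.6285,0.7778)
θ=328°: P = B + -3.20·ex + -3.22·ey = (0.3830,-5.0457)

θ=78°: -1.59 -3.19
θ=328°: 0.38 -5.05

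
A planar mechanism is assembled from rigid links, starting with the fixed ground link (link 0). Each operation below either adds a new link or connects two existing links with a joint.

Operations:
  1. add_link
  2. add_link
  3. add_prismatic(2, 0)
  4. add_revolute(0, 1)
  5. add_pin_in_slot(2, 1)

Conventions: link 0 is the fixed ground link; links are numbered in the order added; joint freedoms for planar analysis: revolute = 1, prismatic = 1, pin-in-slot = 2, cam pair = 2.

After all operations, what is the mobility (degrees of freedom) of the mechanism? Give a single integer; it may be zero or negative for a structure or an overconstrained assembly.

(L,J1,J2)=(1,0,0); link0 fixed
link1: (2,0,0)
link2: (3,0,0)
P 2-0 [J1]: (3,1,0)
R 0-1 [J1]: (3,2,0)
PS 2-1 [J2]: (3,2,1)
Grübler: 3·2 − 2·2 − 1 = 1

M = 1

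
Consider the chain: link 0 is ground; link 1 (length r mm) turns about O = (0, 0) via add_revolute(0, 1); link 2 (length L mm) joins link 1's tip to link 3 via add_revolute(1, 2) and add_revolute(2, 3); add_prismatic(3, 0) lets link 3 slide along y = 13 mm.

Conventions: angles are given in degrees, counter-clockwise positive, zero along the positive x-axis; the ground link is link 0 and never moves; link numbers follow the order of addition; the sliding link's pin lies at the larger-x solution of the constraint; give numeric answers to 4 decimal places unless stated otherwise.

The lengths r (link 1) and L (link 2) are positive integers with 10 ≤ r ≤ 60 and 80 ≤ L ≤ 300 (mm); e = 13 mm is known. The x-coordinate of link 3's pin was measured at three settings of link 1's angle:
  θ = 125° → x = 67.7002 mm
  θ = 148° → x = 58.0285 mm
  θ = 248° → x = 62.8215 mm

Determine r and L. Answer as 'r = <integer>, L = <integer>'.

constraint per measurement: (x − r cos θ)² + (r sin θ − e)² = L²
subtracting the θ₁ and θ₂ equations cancels the r² and L² terms:
r = (x₁² − x₂²) / (2[(x₁cos θ₁ + e sin θ₁) − (x₂cos θ₂ + e sin θ₂)]) = 42.9997 → r = 43
L² = (x₁ − r cos θ₁)² + (r sin θ₁ − e)² = 9024.9917 → L = 95.0000 → L = 95
check at θ₃=248°: x = 62.8215 (printed 62.8215) ✓

r = 43, L = 95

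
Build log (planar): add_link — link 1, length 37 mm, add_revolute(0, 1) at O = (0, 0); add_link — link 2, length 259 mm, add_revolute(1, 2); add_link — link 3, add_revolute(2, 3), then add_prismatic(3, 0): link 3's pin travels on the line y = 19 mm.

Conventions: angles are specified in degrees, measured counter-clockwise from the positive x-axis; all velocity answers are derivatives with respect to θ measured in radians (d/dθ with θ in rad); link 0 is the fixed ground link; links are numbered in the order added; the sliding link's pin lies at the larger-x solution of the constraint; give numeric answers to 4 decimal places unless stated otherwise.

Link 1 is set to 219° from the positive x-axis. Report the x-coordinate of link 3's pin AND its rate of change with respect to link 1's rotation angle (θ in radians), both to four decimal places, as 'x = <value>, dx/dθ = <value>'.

geometry: r = 37 mm, L = 259 mm, e = 19 mm
crank pin P = (r cos θ, r sin θ) = (-28.754401, -23.284854)
h = r sin θ − e = -23.284854 − 19 = -42.284854
x = r cos θ + √(L² − h²) = -28.754401 + 255.524932 = 226.770532
dx/dθ = −r sin θ − h·r cos θ/√(L² − h²) (θ in radians; h = -42.284854) = 18.526510

x = 226.7705, dx/dθ = 18.5265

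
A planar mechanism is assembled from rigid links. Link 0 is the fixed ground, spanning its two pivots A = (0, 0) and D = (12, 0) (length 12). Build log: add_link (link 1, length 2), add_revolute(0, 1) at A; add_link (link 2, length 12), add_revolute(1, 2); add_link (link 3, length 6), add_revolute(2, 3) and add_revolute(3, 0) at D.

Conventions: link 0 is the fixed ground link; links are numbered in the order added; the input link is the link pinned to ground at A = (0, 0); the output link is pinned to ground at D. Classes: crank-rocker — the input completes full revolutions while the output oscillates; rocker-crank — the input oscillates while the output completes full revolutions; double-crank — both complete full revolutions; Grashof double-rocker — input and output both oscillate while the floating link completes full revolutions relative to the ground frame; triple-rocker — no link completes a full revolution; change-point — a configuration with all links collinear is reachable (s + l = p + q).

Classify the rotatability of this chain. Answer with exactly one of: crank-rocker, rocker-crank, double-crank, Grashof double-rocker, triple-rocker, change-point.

lengths: ground=12, input=2, coupler=12, output=6
sorted: s=2 (shortest), l=12 (longest), p+q=18
s + l = 14 vs p + q = 18
s + l < p + q (Grashof) with shortest = input link → crank-rocker

crank-rocker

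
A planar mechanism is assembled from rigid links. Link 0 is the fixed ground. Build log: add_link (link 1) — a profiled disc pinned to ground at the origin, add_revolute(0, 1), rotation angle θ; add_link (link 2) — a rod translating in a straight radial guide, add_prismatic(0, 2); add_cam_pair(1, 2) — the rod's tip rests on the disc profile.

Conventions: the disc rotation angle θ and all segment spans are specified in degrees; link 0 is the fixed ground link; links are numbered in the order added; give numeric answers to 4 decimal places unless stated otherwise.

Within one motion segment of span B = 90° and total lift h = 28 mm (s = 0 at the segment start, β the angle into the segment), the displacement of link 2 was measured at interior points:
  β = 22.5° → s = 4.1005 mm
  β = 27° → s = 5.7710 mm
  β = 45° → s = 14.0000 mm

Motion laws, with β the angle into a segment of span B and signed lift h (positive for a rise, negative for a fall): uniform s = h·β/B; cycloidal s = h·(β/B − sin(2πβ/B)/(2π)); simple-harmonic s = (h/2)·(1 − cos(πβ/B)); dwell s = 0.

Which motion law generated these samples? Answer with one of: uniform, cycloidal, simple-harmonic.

candidates at β/B = r: uniform s = h·r (linear in β); cycloidal s = h·(r − sin(2πr)/(2π)); simple-harmonic s = (h/2)(1 − cos(πr))
β=22.5°: printed 4.1005 | uniform 7.0000, cycloidal 2.5437, simple-harmonic 4.1005
β=27°: printed 5.7710 | uniform 8.4000, cycloidal 4.1618, simple-harmonic 5.7710
β=45°: printed 14.0000 | uniform 14.0000, cycloidal 14.0000, simple-harmonic 14.0000
only one law matches every sample → simple-harmonic

simple-harmonic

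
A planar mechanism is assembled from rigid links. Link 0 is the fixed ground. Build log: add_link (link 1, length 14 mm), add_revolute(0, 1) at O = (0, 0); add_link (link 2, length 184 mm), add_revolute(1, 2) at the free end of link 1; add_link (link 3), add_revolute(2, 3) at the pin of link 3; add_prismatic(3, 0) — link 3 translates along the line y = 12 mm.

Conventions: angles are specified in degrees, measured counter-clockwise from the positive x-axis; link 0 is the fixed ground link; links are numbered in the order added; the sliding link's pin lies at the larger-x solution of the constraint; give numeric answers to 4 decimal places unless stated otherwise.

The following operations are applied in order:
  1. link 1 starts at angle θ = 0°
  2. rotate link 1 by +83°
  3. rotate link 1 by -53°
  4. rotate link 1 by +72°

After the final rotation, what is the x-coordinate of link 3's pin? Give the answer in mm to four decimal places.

geometry: r = 14 mm, L = 184 mm, e = 12 mm; θ starts at 0°
rotate link 1 by +83°: θ ← 0° +83° = 83°
rotate link 1 by -53°: θ ← 83° -53° = 30°
rotate link 1 by +72°: θ ← 30° +72° = 102°
crank pin P = (r cos θ, r sin θ) = (-2.910764, 13.694066)
h = r sin θ − e = 13.694066 − 12 = 1.694066
x = r cos θ + √(L² − h²) = -2.910764 + 183.992201 = 181.081438

181.0814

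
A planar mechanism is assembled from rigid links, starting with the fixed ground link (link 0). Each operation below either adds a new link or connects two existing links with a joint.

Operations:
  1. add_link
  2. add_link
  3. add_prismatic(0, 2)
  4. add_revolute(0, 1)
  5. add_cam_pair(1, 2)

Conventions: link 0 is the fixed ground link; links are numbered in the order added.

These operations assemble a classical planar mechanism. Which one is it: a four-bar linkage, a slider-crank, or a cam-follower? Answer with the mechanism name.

links: 3 (incl. ground); joints: 1 revolute, 1 prismatic, 1 higher (cam) pair, forming one closed loop
3 links, revolute + prismatic + higher pair in one loop → cam-follower

cam-follower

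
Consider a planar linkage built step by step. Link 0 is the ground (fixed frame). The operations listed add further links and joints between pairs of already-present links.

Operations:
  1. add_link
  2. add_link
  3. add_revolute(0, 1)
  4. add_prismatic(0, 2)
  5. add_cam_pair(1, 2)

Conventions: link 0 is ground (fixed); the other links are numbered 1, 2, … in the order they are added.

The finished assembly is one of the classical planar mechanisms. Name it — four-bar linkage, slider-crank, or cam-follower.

links: 3 (incl. ground); joints: 1 revolute, 1 prismatic, 1 higher (cam) pair, forming one closed loop
3 links, revolute + prismatic + higher pair in one loop → cam-follower

cam-follower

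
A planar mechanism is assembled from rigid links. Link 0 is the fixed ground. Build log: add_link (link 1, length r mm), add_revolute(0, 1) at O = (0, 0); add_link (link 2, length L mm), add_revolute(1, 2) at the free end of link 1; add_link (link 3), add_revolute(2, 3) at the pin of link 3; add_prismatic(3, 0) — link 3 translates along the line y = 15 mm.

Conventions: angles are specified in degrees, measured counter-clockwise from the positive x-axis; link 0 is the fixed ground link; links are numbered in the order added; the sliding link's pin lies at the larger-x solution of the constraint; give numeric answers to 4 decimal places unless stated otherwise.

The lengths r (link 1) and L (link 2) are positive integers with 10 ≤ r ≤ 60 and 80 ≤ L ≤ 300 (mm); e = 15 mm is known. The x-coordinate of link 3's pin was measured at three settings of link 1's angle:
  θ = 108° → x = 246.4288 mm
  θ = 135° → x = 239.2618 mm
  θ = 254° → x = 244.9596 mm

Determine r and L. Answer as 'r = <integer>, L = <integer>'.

constraint per measurement: (x − r cos θ)² + (r sin θ − e)² = L²
subtracting the θ₁ and θ₂ equations cancels the r² and L² terms:
r = (x₁² − x₂²) / (2[(x₁cos θ₁ + e sin θ₁) − (x₂cos θ₂ + e sin θ₂)]) = 18.0001 → r = 18
L² = (x₁ − r cos θ₁)² + (r sin θ₁ − e)² = 63504.0077 → L = 252.0000 → L = 252
check at θ₃=254°: x = 244.9596 (printed 244.9596) ✓

r = 18, L = 252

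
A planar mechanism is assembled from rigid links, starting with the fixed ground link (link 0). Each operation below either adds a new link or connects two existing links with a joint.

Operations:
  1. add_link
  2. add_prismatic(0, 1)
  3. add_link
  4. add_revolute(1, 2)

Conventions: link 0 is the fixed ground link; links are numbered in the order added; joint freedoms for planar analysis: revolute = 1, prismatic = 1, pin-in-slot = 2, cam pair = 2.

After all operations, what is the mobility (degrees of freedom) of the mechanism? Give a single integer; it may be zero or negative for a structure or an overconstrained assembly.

L=1 J1=0 J2=0
add link → L=2 J1=0 J2=0
P@0,1 dof=1 J1 → L=2 J1=1 J2=0
add link → L=3 J1=1 J2=0
R@1,2 dof=1 J1 → L=3 J1=2 J2=0
M=3(L−1)−2J1−J2=3·2−2·2−0=2

M = 2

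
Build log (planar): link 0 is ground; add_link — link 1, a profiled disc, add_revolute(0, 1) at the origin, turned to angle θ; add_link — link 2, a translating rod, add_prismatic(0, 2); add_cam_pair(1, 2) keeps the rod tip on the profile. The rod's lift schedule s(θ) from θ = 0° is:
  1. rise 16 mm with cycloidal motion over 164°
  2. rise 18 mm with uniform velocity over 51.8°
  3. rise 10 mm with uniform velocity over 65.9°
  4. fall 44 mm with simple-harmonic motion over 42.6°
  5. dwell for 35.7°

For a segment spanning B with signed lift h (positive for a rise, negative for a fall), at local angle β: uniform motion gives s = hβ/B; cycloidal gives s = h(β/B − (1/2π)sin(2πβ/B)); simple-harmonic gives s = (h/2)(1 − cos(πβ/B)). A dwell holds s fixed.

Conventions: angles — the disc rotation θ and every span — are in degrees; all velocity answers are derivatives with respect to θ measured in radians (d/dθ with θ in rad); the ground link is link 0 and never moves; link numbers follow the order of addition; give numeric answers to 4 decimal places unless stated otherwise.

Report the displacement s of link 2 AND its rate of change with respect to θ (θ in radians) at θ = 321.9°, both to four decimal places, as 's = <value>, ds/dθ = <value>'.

seg 1 [0°–164°] cycloidal, h=16: full span → s += 16 → s = 16.0000
seg 2 [164°–215.8°] uniform, h=18: full span → s += 18 → s = 34.0000
seg 3 [215.8°–281.7°] uniform, h=10: full span → s += 10 → s = 44.0000
seg 4 [281.7°–324.3°] simple-harmonic, h=-44: θ=321.9° here. β=40.2, B=42.6. -44/2·(1 − cos(π·0.9437)) = -43.6563 → s = 0.3437
velocity in seg [281.7°–324.3°] (simple-harmonic), θ in radians: β = 40.2° = 0.7016 rad, B = 42.6° = 0.7435 rad; ds/dθ = (πh/(2B)) sin(πβ/B) = (π·(-44)/(2·0.7435)) sin(π·0.9437) = -16.366932 mm/rad

s = 0.3437, ds/dθ = -16.3669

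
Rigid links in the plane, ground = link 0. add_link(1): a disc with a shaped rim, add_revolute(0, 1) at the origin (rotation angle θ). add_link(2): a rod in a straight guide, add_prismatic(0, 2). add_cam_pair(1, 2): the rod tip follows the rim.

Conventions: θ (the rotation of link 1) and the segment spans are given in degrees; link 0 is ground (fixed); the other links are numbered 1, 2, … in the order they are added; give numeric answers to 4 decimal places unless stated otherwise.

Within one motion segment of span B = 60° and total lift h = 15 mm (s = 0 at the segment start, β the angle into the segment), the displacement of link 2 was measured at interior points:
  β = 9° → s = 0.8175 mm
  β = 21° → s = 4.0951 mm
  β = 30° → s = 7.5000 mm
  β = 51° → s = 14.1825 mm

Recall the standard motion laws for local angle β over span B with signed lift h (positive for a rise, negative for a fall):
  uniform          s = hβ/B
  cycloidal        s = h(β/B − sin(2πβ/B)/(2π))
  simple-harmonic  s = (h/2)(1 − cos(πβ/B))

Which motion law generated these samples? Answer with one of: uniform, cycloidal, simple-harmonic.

candidates at β/B = r: uniform s = h·r (linear in β); cycloidal s = h·(r − sin(2πr)/(2π)); simple-harmonic s = (h/2)(1 − cos(πr))
β=9°: printed 0.8175 | uniform 2.2500, cycloidal 0.3186, simple-harmonic 0.8175
β=21°: printed 4.0951 | uniform 5.2500, cycloidal 3.3186, simple-harmonic 4.0951
β=30°: printed 7.5000 | uniform 7.5000, cycloidal 7.5000, simple-harmonic 7.5000
β=51°: printed 14.1825 | uniform 12.7500, cycloidal 14.6814, simple-harmonic 14.1825
only one law matches every sample → simple-harmonic

simple-harmonic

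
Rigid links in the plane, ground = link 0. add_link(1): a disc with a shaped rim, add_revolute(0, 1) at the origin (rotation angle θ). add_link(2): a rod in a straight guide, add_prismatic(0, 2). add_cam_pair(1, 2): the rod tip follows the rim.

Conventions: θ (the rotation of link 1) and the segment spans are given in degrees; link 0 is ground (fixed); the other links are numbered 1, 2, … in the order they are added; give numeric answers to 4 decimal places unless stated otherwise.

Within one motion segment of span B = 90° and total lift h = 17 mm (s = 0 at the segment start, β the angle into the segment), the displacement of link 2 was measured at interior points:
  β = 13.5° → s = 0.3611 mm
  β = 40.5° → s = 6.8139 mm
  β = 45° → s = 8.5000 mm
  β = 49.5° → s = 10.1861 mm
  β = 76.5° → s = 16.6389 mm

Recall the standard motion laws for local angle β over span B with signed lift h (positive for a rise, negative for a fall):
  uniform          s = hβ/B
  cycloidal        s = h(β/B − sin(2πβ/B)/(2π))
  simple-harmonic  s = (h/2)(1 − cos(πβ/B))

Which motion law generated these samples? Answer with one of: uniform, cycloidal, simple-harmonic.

candidates at β/B = r: uniform s = h·r (linear in β); cycloidal s = h·(r − sin(2πr)/(2π)); simple-harmonic s = (h/2)(1 − cos(πr))
β=13.5°: printed 0.3611 | uniform 2.5500, cycloidal 0.3611, simple-harmonic 0.9264
β=40.5°: printed 6.8139 | uniform 7.6500, cycloidal 6.8139, simple-harmonic 7.1703
β=45°: printed 8.5000 | uniform 8.5000, cycloidal 8.5000, simple-harmonic 8.5000
β=49.5°: printed 10.1861 | uniform 9.3500, cycloidal 10.1861, simple-harmonic 9.8297
β=76.5°: printed 16.6389 | uniform 14.4500, cycloidal 16.6389, simple-harmonic 16.0736
only one law matches every sample → cycloidal

cycloidal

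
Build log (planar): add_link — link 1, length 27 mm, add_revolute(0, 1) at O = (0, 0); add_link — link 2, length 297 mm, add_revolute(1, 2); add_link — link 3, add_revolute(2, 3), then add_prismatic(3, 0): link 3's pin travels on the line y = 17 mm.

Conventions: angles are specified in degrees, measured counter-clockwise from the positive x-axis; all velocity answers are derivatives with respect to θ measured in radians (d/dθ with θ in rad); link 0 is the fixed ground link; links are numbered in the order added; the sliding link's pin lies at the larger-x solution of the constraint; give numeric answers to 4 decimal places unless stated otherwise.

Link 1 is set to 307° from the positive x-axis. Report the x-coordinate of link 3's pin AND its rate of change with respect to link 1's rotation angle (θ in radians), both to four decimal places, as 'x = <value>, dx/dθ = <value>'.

geometry: r = 27 mm, L = 297 mm, e = 17 mm
crank pin P = (r cos θ, r sin θ) = (16.249006, -21.563159)
h = r sin θ − e = -21.563159 − 17 = -38.563159
x = r cos θ + √(L² − h²) = 16.249006 + 294.485794 = 310.734799
dx/dθ = −r sin θ − h·r cos θ/√(L² − h²) (θ in radians; h = -38.563159) = 23.690980

x = 310.7348, dx/dθ = 23.6910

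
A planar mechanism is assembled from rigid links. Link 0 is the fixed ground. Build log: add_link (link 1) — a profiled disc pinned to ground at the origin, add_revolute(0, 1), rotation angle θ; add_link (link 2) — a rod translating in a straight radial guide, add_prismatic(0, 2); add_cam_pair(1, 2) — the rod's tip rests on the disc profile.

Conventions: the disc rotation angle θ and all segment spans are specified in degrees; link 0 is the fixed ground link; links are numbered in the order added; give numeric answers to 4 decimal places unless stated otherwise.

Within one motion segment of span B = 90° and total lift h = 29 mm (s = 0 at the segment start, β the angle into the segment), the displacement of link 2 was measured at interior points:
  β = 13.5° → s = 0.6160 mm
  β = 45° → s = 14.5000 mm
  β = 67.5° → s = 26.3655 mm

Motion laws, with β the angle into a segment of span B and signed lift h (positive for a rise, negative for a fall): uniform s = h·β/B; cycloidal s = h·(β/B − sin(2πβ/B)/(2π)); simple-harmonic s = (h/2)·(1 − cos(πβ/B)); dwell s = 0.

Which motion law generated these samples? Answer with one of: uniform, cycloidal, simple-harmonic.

candidates at β/B = r: uniform s = h·r (linear in β); cycloidal s = h·(r − sin(2πr)/(2π)); simple-harmonic s = (h/2)(1 − cos(πr))
β=13.5°: printed 0.6160 | uniform 4.3500, cycloidal 0.6160, simple-harmonic 1.5804
β=45°: printed 14.5000 | uniform 14.5000, cycloidal 14.5000, simple-harmonic 14.5000
β=67.5°: printed 26.3655 | uniform 21.7500, cycloidal 26.3655, simple-harmonic 24.7530
only one law matches every sample → cycloidal

cycloidal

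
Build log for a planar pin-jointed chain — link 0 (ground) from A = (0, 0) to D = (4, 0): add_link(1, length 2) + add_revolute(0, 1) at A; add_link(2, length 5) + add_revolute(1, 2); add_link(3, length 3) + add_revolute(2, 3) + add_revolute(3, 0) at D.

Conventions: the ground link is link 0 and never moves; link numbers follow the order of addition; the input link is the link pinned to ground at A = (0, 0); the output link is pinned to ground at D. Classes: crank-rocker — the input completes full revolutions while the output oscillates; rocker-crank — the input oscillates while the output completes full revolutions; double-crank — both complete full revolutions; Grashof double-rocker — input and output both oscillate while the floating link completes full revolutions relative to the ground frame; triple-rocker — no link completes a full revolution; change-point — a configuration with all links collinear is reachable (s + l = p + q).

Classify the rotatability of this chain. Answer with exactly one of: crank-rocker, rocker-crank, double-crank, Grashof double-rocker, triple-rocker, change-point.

lengths: ground=4, input=2, coupler=5, output=3
sorted: s=2 (shortest), l=5 (longest), p+q=7
s + l = 7 vs p + q = 7
s + l = p + q → change-point (collinear configuration reachable)

change-point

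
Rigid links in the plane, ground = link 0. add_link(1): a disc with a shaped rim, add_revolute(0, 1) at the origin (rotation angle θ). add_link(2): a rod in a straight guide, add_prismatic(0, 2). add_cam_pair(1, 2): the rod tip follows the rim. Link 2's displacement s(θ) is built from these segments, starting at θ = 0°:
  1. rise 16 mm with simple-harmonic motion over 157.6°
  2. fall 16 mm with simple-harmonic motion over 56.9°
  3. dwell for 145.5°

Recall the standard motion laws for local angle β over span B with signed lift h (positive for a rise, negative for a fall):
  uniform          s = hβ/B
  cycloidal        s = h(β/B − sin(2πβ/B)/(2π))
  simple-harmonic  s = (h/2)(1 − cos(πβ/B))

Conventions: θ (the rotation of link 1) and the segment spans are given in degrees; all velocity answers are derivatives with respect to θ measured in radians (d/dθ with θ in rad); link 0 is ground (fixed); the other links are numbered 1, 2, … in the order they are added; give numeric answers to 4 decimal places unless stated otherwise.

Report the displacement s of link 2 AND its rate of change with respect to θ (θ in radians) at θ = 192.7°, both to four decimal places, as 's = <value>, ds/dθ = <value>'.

segment 1 (0° to 157.6°, simple-harmonic, h = 16) is passed completely: s = 0.0000 + (16) = 16.0000
θ = 192.7° falls in segment 2 (157.6° to 214.5°, simple-harmonic, h = -16): β = 192.7 − 157.6 = 35.1°, B = 56.9°; Δs = -16/2·(1 − cos(π·0.6169)) = -10.8718; s = 16.0000 − 10.8718 = 5.1282
velocity in seg [157.6°–214.5°] (simple-harmonic), θ in radians: β = 35.1° = 0.6126 rad, B = 56.9° = 0.9931 rad; ds/dθ = (πh/(2B)) sin(πβ/B) = (π·(-16)/(2·0.9931)) sin(π·0.6169) = -23.620793 mm/rad

s = 5.1282, ds/dθ = -23.6208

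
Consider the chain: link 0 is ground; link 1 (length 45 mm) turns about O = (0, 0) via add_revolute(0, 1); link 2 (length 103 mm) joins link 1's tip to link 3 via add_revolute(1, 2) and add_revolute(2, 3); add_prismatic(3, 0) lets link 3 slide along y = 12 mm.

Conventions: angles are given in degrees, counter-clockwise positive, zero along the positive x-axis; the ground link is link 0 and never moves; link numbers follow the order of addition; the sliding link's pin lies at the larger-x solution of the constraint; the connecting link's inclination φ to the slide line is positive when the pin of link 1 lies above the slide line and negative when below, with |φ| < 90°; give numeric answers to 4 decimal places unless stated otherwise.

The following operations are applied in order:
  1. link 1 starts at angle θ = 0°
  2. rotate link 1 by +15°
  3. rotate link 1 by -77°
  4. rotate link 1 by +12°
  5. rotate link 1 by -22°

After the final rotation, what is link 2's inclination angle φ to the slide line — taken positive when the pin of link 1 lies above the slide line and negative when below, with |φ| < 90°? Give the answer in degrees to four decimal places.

geometry: r = 45 mm, L = 103 mm, e = 12 mm; θ starts at 0°
rotate link 1 by +15°: θ ← 0° +15° = 15°
rotate link 1 by -77°: θ ← 15° -77° = -62°
rotate link 1 by +12°: θ ← -62° +12° = -50°
rotate link 1 by -22°: θ ← -50° -22° = -72°
h = r sin θ − e = -42.797543 − 12 = -54.797543
sin φ = h / L = -54.797543 / 103 = -0.53201498
φ = arcsin(-0.53201498) = -32.141700°

-32.1417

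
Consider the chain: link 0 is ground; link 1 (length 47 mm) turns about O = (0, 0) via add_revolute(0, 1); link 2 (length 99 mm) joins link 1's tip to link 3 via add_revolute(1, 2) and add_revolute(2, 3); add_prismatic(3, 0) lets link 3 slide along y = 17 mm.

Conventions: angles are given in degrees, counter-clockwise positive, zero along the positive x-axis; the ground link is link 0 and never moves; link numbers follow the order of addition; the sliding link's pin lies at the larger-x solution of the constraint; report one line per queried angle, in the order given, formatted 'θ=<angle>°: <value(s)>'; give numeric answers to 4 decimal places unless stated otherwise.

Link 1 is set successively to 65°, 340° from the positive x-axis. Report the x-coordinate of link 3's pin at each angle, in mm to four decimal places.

geometry: r = 47 mm, L = 99 mm, e = 17 mm
θ=65°: crank pin P = (r cos θ, r sin θ) = (19.863058, 42.596466)
θ=65°: h = r sin θ − e = 42.596466 − 17 = 25.596466
θ=65°: x = r cos θ + √(L² − h²) = 19.863058 + 95.633785 = 115.496844
θ=340°: crank pin P = (r cos θ, r sin θ) = (44.165553, -16.074947)
θ=340°: h = r sin θ − e = -16.074947 − 17 = -33.074947
θ=340°: x = r cos θ + √(L² − h²) = 44.165553 + 93.311564 = 137.477117

θ=65°: 115.4968
θ=340°: 137.4771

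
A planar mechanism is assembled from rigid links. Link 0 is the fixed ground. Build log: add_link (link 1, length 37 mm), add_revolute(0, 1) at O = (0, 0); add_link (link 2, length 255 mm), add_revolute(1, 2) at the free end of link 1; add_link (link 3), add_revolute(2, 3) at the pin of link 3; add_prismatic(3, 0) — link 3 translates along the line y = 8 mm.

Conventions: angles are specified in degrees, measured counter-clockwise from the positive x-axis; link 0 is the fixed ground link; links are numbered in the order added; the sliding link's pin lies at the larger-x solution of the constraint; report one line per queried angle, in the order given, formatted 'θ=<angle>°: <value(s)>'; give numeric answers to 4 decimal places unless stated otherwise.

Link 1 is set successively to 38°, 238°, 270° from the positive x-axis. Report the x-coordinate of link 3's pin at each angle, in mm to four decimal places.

geometry: r = 37 mm, L = 255 mm, e = 8 mm
θ=38°: crank pin P = (r cos θ, r sin θ) = (29.156398, 22.779475)
θ=38°: h = r sin θ − e = 22.779475 − 8 = 14.779475
θ=38°: x = r cos θ + √(L² − h²) = 29.156398 + 254.571340 = 283.727738
θ=238°: crank pin P = (r cos θ, r sin θ) = (-19.607013, -31.377780)
θ=238°: h = r sin θ − e = -31.377780 − 8 = -39.377780
θ=238°: x = r cos θ + √(L² − h²) = -19.607013 + 251.941244 = 232.334231
θ=270°: crank pin P = (r cos θ, r sin θ) = (-0.000000, -37.000000)
θ=270°: h = r sin θ − e = -37.000000 − 8 = -45.000000
θ=270°: x = r cos θ + √(L² − h²) = -0.000000 + 250.998008 = 250.998008

θ=38°: 283.7277
θ=238°: 232.3342
θ=270°: 250.9980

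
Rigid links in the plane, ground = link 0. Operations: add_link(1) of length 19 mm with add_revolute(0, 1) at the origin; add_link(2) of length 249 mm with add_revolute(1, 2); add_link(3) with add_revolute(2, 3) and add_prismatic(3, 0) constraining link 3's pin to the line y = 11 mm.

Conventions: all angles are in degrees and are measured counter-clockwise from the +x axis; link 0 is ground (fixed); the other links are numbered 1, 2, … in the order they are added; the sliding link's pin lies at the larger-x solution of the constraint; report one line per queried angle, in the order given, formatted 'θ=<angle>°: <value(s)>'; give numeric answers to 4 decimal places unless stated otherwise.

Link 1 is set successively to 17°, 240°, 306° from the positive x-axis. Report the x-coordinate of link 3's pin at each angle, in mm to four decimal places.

geometry: r = 19 mm, L = 249 mm, e = 11 mm
θ=17°: crank pin P = (r cos θ, r sin θ) = (18.169790, 5.555062)
θ=17°: h = r sin θ − e = 5.555062 − 11 = -5.444938
θ=17°: x = r cos θ + √(L² − h²) = 18.169790 + 248.940460 = 267.110250
θ=240°: crank pin P = (r cos θ, r sin θ) = (-9.500000, -16.454483)
θ=240°: h = r sin θ − e = -16.454483 − 11 = -27.454483
θ=240°: x = r cos θ + √(L² − h²) = -9.500000 + 247.481820 = 237.981820
θ=306°: crank pin P = (r cos θ, r sin θ) = (11.167920, -15.371323)
θ=306°: h = r sin θ − e = -15.371323 − 11 = -26.371323
θ=306°: x = r cos θ + √(L² − h²) = 11.167920 + 247.599583 = 258.767502

θ=17°: 267.1103
θ=240°: 237.9818
θ=306°: 258.7675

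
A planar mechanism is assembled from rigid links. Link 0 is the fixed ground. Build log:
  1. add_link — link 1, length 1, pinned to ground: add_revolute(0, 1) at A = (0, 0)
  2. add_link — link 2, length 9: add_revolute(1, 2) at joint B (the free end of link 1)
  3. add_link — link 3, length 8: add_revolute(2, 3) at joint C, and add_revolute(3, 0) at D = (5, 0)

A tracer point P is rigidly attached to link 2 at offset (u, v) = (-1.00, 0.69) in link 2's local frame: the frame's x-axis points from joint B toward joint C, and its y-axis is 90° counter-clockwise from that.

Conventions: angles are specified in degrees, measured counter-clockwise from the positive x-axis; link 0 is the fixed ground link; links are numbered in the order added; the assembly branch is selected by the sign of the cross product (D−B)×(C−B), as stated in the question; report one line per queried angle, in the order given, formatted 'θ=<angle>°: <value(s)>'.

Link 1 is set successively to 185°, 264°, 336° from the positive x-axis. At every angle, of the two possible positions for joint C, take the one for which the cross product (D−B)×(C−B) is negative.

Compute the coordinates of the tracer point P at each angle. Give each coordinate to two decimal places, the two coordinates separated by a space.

A=(0,0), D=(5.00,0)
θ=185°: B = A + 1.00·(cos185°, sin185°) = (-0.9962, -0.0872)
θ=185°: |BD| = 5.9968
θ=185°: circle(B,9.00) ∩ circle(D,8.00): a=4.4158, h=7.8422
θ=185°:   candidates: C₊=(3.3052,7.8184) cross=47.028; C₋=(3.5331,-7.8644) cross=-47.028
θ=185°:   branch - wants cross < 0 → take C=(3.5331,-7.8644) (cross=-47.028)
θ=185°: ex = (C−B)/|BC| = (0.5033,-0.8641); ey = (0.8641,0.5033)
θ=185°: P = B + -1.00·ex + 0.69·ey = (-0.9032,1.1242)
θ=264°: B = A + 1.00·(cos264°, sin264°) = (-0.1045, -0.9945)
θ=264°: |BD| = 5.2005
θ=264°: circle(B,9.00) ∩ circle(D,8.00): a=4.2347, h=7.9415
θ=264°:   candidates: C₊=(2.5333,7.6102) cross=41.300; C₋=(5.5707,-7.9796) cross=-41.300
θ=264°:   branch - wants cross < 0 → take C=(5.5707,-7.9796) (cross=-41.300)
θ=264°: ex = (C−B)/|BC| = (0.6306,-0.7761); ey = (0.7761,0.6306)
θ=264°: P = B + -1.00·ex + 0.69·ey = (-0.1996,0.2167)
θ=336°: B = A + 1.00·(cos336°, sin336°) = (0.9135, -0.4067)
θ=336°: |BD| = 4.1066
θ=336°: circle(B,9.00) ∩ circle(D,8.00): a=4.1231, h=8.0000
θ=336°:   candidates: C₊=(4.2241,7.9623) cross=32.853; C₋=(5.8088,-7.9590) cross=-32.853
θ=336°:   branch - wants cross < 0 → take C=(5.8088,-7.9590) (cross=-32.853)
θ=336°: ex = (C−B)/|BC| = (0.5439,-0.8391); ey = (0.8391,0.5439)
θ=336°: P = B + -1.00·ex + 0.69·ey = (0.9486,0.8077)

θ=185°: -0.90 1.12
θ=264°: -0.20 0.22
θ=336°: 0.95 0.81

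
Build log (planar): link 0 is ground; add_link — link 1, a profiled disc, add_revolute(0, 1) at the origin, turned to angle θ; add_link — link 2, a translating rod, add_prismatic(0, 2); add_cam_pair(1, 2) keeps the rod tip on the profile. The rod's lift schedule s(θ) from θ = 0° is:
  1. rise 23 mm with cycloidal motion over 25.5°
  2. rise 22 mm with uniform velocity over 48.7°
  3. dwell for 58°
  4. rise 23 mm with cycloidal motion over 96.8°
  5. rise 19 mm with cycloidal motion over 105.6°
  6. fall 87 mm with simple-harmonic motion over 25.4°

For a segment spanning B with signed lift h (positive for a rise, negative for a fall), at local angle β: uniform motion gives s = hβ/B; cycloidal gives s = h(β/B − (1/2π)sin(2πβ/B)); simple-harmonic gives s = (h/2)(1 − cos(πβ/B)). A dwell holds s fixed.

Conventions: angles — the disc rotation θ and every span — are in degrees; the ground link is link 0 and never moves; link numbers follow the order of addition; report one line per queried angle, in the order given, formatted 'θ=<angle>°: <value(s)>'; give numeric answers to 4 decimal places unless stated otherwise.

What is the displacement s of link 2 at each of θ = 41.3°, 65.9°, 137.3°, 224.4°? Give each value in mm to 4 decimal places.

seg 1 [0°–25.5°] cycloidal, h=23: full span → s += 23 → s = 23.0000
seg 2 [25.5°–74.2°] uniform, h=22: θ=41.3° here. β=15.8, B=48.7. 22·15.8/48.7 = 7.1376 → s = 30.1376
seg 2 [25.5°–74.2°] uniform, h=22: θ=65.9° here. β=40.4, B=48.7. 22·40.4/48.7 = 18.2505 → s = 41.2505
seg 2 [25.5°–74.2°] uniform, h=22: full span → s += 22 → s = 45.0000
seg 3 [74.2°–132.2°] dwell: s stays 45.0000
seg 4 [132.2°–229°] cycloidal, h=23: θ=137.3° here. β=5.1, B=96.8. 23·(0.0527 − sin(2π·0.0527)/(2π)) = 0.0220 → s = 45.0220
seg 4 [132.2°–229°] cycloidal, h=23: θ=224.4° here. β=92.2, B=96.8. 23·(0.9525 − sin(2π·0.9525)/(2π)) = 22.9838 → s = 67.9838

θ=41.3°: 30.1376
θ=65.9°: 41.2505
θ=137.3°: 45.0220
θ=224.4°: 67.9838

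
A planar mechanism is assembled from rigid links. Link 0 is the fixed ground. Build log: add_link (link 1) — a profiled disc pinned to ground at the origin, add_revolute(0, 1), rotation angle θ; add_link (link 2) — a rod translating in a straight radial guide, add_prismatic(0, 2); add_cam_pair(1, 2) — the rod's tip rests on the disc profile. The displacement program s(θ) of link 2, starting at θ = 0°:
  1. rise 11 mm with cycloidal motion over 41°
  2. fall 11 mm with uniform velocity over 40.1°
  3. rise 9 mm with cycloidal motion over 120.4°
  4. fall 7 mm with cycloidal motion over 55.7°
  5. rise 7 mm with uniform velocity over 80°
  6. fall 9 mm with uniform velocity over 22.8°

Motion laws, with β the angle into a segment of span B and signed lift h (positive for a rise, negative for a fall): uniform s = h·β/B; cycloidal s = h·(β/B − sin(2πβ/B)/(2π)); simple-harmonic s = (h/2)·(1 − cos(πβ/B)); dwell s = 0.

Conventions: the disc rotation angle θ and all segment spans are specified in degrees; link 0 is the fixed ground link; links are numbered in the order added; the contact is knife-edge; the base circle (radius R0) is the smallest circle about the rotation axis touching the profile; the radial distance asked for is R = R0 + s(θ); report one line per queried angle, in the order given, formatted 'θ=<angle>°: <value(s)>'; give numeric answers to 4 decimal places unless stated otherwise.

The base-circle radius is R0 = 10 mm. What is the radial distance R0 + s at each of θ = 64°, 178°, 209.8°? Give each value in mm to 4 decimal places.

seg 1 [0°–41°] cycloidal, h=11: full span → s += 11 → s = 11.0000
seg 2 [41°–81.1°] uniform, h=-11: θ=64° here. β=23, B=40.1. -11·23/40.1 = -6.3092 → s = 4.6908
seg 2 [41°–81.1°] uniform, h=-11: full span → s += -11 → s = 0.0000
seg 3 [81.1°–201.5°] cycloidal, h=9: θ=178° here. β=96.9, B=120.4. 9·(0.8048 − sin(2π·0.8048)/(2π)) = 8.5916 → s = 8.5916
seg 3 [81.1°–201.5°] cycloidal, h=9: full span → s += 9 → s = 9.0000
seg 4 [201.5°–257.2°] cycloidal, h=-7: θ=209.8° here. β=8.3, B=55.7. -7·(0.1490 − sin(2π·0.1490)/(2π)) = -0.1459 → s = 8.8541
θ=64°: R = R0 + s = 10 + 4.6908 = 14.6908
θ=178°: R = R0 + s = 10 + 8.5916 = 18.5916
θ=209.8°: R = R0 + s = 10 + 8.8541 = 18.8541

θ=64°: 14.6908
θ=178°: 18.5916
θ=209.8°: 18.8541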